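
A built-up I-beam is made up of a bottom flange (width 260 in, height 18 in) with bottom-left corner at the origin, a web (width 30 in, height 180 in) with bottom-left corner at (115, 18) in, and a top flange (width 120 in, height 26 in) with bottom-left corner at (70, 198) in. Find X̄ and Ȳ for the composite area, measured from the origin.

X̄ = 130.00 in, Ȳ = 97.25 in

Part | A | x̄ᵢ | ȳᵢ | A·x̄ᵢ | A·ȳᵢ
bottom flange | 4680.00 | 130.00 | 9.00 | 608400.00 | 42120.00
web | 5400.00 | 130.00 | 108.00 | 702000.00 | 583200.00
top flange | 3120.00 | 130.00 | 211.00 | 405600.00 | 658320.00
Σ | 13200.00 |  |  | 1716000.00 | 1283640.00
X̄ = 1716000.00 / 13200.00 = 130.00 in
Ȳ = 1283640.00 / 13200.00 = 97.25 in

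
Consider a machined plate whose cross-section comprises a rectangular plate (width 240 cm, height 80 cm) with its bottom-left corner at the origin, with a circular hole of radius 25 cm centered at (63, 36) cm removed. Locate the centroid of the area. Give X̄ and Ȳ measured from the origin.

plate: A = 240 × 80 = 19200.00, centroid at (120.00, 40.00).
hole: A = −π·25² = -1963.50, centroid at (63.00, 36.00).
ΣA = 17236.50 cm², ΣAX̄ = 2180299.79 cm³, ΣAȲ = 697314.17 cm³.
X̄ = 2180299.79/17236.50 = 126.49 cm; Ȳ = 697314.17/17236.50 = 40.46 cm.

X̄ = 126.49 cm, Ȳ = 40.46 cm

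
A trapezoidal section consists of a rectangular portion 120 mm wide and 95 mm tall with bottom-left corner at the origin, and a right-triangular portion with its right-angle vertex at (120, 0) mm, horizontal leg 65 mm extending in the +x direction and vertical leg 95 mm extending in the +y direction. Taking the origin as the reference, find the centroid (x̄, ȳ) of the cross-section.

x̄ = 77.40 mm, ȳ = 44.13 mm

rectangular portion: A = 120 × 95 = 11400.00, centroid at (60.00, 47.50).
triangular portion: A = ½·65·95 = 3087.50, centroid at (141.67, 31.67).
ΣA = 14487.50 mm², ΣAx̄ = 1121395.83 mm³, ΣAȳ = 639270.83 mm³.
x̄ = 1121395.83/14487.50 = 77.40 mm; ȳ = 639270.83/14487.50 = 44.13 mm.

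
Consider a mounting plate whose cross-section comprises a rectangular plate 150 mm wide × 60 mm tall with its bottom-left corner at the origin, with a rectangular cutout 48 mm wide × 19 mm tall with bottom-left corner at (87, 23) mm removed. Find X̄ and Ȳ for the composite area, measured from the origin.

X̄ = 70.94 mm, Ȳ = 29.72 mm

Part | A | x̄ᵢ | ȳᵢ | A·x̄ᵢ | A·ȳᵢ
plate | 9000.00 | 75.00 | 30.00 | 675000.00 | 270000.00
hole | -912.00 | 111.00 | 32.50 | -101232.00 | -29640.00
Σ | 8088.00 |  |  | 573768.00 | 240360.00
X̄ = 573768.00 / 8088.00 = 70.94 mm
Ȳ = 240360.00 / 8088.00 = 29.72 mm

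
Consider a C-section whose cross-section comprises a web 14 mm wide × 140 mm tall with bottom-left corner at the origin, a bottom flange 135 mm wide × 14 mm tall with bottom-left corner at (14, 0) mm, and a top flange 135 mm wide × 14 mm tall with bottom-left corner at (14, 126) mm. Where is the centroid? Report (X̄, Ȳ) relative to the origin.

X̄ = 56.06 mm, Ȳ = 70.00 mm

web: A = 14 × 140 = 1960.00, centroid at (7.00, 70.00).
bottom flange: A = 135 × 14 = 1890.00, centroid at (81.50, 7.00).
top flange: A = 135 × 14 = 1890.00, centroid at (81.50, 133.00).
ΣA = 5740.00 mm², ΣAX̄ = 321790.00 mm³, ΣAȲ = 401800.00 mm³.
X̄ = 321790.00/5740.00 = 56.06 mm; Ȳ = 401800.00/5740.00 = 70.00 mm.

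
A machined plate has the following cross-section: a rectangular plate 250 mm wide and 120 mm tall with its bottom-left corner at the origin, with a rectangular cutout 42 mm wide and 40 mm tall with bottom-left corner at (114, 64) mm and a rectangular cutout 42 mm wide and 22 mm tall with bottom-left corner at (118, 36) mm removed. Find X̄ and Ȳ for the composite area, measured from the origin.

plate: A = 250 × 120 = 30000.00, centroid at (125.00, 60.00).
hole 1: A = −(42 × 40) = -1680.00, centroid at (135.00, 84.00).
hole 2: A = −(42 × 22) = -924.00, centroid at (139.00, 47.00).
ΣA = 27396.00 mm², ΣAX̄ = 3394764.00 mm³, ΣAȲ = 1615452.00 mm³.
X̄ = 3394764.00/27396.00 = 123.91 mm; Ȳ = 1615452.00/27396.00 = 58.97 mm.

X̄ = 123.91 mm, Ȳ = 58.97 mm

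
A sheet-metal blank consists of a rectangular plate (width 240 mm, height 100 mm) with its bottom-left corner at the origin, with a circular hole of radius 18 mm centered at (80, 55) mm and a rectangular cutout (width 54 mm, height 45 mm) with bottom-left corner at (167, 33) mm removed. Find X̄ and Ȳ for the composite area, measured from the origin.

X̄ = 113.23 mm, Ȳ = 49.10 mm

plate: A = 240 × 100 = 24000.00, centroid at (120.00, 50.00).
hole 1: A = −π·18² = -1017.88, centroid at (80.00, 55.00).
hole 2: A = −(54 × 45) = -2430.00, centroid at (194.00, 55.50).
ΣA = 20552.12 mm²
ΣAX̄ = (24000.00)(120.00) + (-1017.88)(80.00) + (-2430.00)(194.00) = 2327149.92 mm³
ΣAȲ = (24000.00)(50.00) + (-1017.88)(55.00) + (-2430.00)(55.50) = 1009151.82 mm³
X̄ = 2327149.92 / 20552.12 = 113.23 mm
Ȳ = 1009151.82 / 20552.12 = 49.10 mm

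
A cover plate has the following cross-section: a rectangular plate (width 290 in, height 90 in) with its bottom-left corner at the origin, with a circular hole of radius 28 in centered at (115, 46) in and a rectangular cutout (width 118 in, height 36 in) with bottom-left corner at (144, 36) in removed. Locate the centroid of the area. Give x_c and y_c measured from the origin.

x_c = 136.10 in, y_c = 42.90 in

plate: A = 290 × 90 = 26100.00, centroid at (145.00, 45.00).
hole 1: A = −π·28² = -2463.01, centroid at (115.00, 46.00).
hole 2: A = −(118 × 36) = -4248.00, centroid at (203.00, 54.00).
ΣA = 19388.99 in², ΣAx_c = 2638910.01 in³, ΣAy_c = 831809.60 in³.
x_c = 2638910.01/19388.99 = 136.10 in; y_c = 831809.60/19388.99 = 42.90 in.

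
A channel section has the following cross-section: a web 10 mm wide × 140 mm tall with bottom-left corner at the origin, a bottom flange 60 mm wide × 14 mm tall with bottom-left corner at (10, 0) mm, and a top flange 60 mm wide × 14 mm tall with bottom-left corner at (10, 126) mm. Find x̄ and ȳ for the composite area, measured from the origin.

x̄ = 24.09 mm, ȳ = 70.00 mm

web: A = 10 × 140 = 1400.00, centroid at (5.00, 70.00).
bottom flange: A = 60 × 14 = 840.00, centroid at (40.00, 7.00).
top flange: A = 60 × 14 = 840.00, centroid at (40.00, 133.00).
ΣA = 3080.00 mm²
ΣAx̄ = (1400.00)(5.00) + (840.00)(40.00) + (840.00)(40.00) = 74200.00 mm³
ΣAȳ = (1400.00)(70.00) + (840.00)(7.00) + (840.00)(133.00) = 215600.00 mm³
x̄ = 74200.00 / 3080.00 = 24.09 mm
ȳ = 215600.00 / 3080.00 = 70.00 mm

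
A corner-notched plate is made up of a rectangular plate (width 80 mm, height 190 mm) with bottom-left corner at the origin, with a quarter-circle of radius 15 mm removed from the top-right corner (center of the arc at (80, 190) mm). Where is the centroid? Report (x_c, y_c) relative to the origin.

x_c = 39.60 mm, y_c = 93.96 mm

plate: A = 80 × 190 = 15200.00, centroid at (40.00, 95.00).
removed quarter-circle: A = −¼π·15² = -176.71, centroid at (73.63, 183.63).
ΣA = 15023.29 mm², ΣAx_c = 594987.83 mm³, ΣAy_c = 1411549.23 mm³.
x_c = 594987.83/15023.29 = 39.60 mm; y_c = 1411549.23/15023.29 = 93.96 mm.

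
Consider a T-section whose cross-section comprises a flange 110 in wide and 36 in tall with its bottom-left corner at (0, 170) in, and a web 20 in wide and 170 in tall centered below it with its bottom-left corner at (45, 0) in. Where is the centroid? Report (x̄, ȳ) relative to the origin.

x̄ = 55.00 in, ȳ = 140.42 in

web: A = 20 × 170 = 3400.00, centroid at (55.00, 85.00).
flange: A = 110 × 36 = 3960.00, centroid at (55.00, 188.00).
ΣA = 7360.00 in², ΣAx̄ = 404800.00 in³, ΣAȳ = 1033480.00 in³.
x̄ = 404800.00/7360.00 = 55.00 in; ȳ = 1033480.00/7360.00 = 140.42 in.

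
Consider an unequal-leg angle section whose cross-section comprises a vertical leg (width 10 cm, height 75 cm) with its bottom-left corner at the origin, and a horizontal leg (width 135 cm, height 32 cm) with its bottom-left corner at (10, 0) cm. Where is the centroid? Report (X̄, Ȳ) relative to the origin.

vertical leg: A = 10 × 75 = 750.00, centroid at (5.00, 37.50).
horizontal leg: A = 135 × 32 = 4320.00, centroid at (77.50, 16.00).
ΣA = 5070.00 cm², ΣAX̄ = 338550.00 cm³, ΣAȲ = 97245.00 cm³.
X̄ = 338550.00/5070.00 = 66.78 cm; Ȳ = 97245.00/5070.00 = 19.18 cm.

X̄ = 66.78 cm, Ȳ = 19.18 cm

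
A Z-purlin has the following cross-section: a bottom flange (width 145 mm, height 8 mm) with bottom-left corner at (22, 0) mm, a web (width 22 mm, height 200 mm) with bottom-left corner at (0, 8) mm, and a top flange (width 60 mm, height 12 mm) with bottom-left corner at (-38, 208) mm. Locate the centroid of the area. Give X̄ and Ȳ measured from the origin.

bottom flange: A = 145 × 8 = 1160.00, centroid at (94.50, 4.00).
web: A = 22 × 200 = 4400.00, centroid at (11.00, 108.00).
top flange: A = 60 × 12 = 720.00, centroid at (-8.00, 214.00).
ΣA = 6280.00 mm², ΣAX̄ = 152260.00 mm³, ΣAȲ = 633920.00 mm³.
X̄ = 152260.00/6280.00 = 24.25 mm; Ȳ = 633920.00/6280.00 = 100.94 mm.

X̄ = 24.25 mm, Ȳ = 100.94 mm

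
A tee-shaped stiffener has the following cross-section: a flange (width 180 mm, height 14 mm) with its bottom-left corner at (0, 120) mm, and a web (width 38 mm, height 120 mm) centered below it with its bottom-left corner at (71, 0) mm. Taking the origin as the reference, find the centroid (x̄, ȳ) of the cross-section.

x̄ = 90.00 mm, ȳ = 83.85 mm

web: A = 38 × 120 = 4560.00, centroid at (90.00, 60.00).
flange: A = 180 × 14 = 2520.00, centroid at (90.00, 127.00).
ΣA = 7080.00 mm²
ΣAx̄ = (4560.00)(90.00) + (2520.00)(90.00) = 637200.00 mm³
ΣAȳ = (4560.00)(60.00) + (2520.00)(127.00) = 593640.00 mm³
x̄ = 637200.00 / 7080.00 = 90.00 mm
ȳ = 593640.00 / 7080.00 = 83.85 mm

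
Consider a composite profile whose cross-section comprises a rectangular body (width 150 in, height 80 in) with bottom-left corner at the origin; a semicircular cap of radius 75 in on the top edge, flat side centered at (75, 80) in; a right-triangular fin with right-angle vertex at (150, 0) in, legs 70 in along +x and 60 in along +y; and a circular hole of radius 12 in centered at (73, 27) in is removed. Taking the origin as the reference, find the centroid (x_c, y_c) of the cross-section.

rectangular body: A = 150 × 80 = 12000.00, centroid at (75.00, 40.00).
semicircular top: A = ½π·75² = 8835.73, centroid at (75.00, 111.83).
triangular fin: A = ½·70·60 = 2100.00, centroid at (173.33, 20.00).
hole: A = −π·12² = -452.39, centroid at (73.00, 27.00).
ΣA = 22483.34 in², ΣAx_c = 1893655.28 in³, ΣAy_c = 1497893.83 in³.
x_c = 1893655.28/22483.34 = 84.22 in; y_c = 1497893.83/22483.34 = 66.62 in.

x_c = 84.22 in, y_c = 66.62 in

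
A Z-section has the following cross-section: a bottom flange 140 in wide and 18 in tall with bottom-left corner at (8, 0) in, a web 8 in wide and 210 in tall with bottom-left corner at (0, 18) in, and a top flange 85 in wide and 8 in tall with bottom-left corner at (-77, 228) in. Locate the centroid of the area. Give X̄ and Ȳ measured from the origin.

X̄ = 36.85 in, Ȳ = 79.32 in

bottom flange: A = 140 × 18 = 2520.00, centroid at (78.00, 9.00).
web: A = 8 × 210 = 1680.00, centroid at (4.00, 123.00).
top flange: A = 85 × 8 = 680.00, centroid at (-34.50, 232.00).
ΣA = 4880.00 in²
ΣAX̄ = (2520.00)(78.00) + (1680.00)(4.00) + (680.00)(-34.50) = 179820.00 in³
ΣAȲ = (2520.00)(9.00) + (1680.00)(123.00) + (680.00)(232.00) = 387080.00 in³
X̄ = 179820.00 / 4880.00 = 36.85 in
Ȳ = 387080.00 / 4880.00 = 79.32 in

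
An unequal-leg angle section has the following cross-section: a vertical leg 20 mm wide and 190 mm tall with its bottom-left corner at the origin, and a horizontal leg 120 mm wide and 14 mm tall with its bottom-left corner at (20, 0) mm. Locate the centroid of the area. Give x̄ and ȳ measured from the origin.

x̄ = 31.46 mm, ȳ = 68.02 mm

vertical leg: A = 20 × 190 = 3800.00, centroid at (10.00, 95.00).
horizontal leg: A = 120 × 14 = 1680.00, centroid at (80.00, 7.00).
ΣA = 5480.00 mm², ΣAx̄ = 172400.00 mm³, ΣAȳ = 372760.00 mm³.
x̄ = 172400.00/5480.00 = 31.46 mm; ȳ = 372760.00/5480.00 = 68.02 mm.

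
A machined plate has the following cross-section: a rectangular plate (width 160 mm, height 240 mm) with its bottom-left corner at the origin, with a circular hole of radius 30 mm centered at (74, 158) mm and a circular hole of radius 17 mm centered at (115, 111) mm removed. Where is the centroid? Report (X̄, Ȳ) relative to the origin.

X̄ = 79.57 mm, Ȳ = 117.14 mm

plate: A = 160 × 240 = 38400.00, centroid at (80.00, 120.00).
hole 1: A = −π·30² = -2827.43, centroid at (74.00, 158.00).
hole 2: A = −π·17² = -907.92, centroid at (115.00, 111.00).
ΣA = 34664.65 mm²
ΣAX̄ = (38400.00)(80.00) + (-2827.43)(74.00) + (-907.92)(115.00) = 2758359.10 mm³
ΣAȲ = (38400.00)(120.00) + (-2827.43)(158.00) + (-907.92)(111.00) = 4060486.37 mm³
X̄ = 2758359.10 / 34664.65 = 79.57 mm
Ȳ = 4060486.37 / 34664.65 = 117.14 mm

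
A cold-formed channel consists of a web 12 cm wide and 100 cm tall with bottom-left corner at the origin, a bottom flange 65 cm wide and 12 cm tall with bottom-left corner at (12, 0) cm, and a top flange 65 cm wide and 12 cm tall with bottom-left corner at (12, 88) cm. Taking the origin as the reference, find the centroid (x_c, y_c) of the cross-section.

web: A = 12 × 100 = 1200.00, centroid at (6.00, 50.00).
bottom flange: A = 65 × 12 = 780.00, centroid at (44.50, 6.00).
top flange: A = 65 × 12 = 780.00, centroid at (44.50, 94.00).
ΣA = 2760.00 cm², ΣAx_c = 76620.00 cm³, ΣAy_c = 138000.00 cm³.
x_c = 76620.00/2760.00 = 27.76 cm; y_c = 138000.00/2760.00 = 50.00 cm.

x_c = 27.76 cm, y_c = 50.00 cm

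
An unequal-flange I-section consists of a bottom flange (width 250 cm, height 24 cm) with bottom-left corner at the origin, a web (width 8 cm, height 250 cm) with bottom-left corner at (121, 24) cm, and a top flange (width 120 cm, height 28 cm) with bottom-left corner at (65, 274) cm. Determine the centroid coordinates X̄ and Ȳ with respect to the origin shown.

X̄ = 125.00 cm, Ȳ = 117.75 cm

bottom flange: A = 250 × 24 = 6000.00, centroid at (125.00, 12.00).
web: A = 8 × 250 = 2000.00, centroid at (125.00, 149.00).
top flange: A = 120 × 28 = 3360.00, centroid at (125.00, 288.00).
ΣA = 11360.00 cm², ΣAX̄ = 1420000.00 cm³, ΣAȲ = 1337680.00 cm³.
X̄ = 1420000.00/11360.00 = 125.00 cm; Ȳ = 1337680.00/11360.00 = 117.75 cm.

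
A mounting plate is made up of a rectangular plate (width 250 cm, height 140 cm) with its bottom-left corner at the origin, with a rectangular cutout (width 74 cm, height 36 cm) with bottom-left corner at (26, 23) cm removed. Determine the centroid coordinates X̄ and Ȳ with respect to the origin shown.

plate: A = 250 × 140 = 35000.00, centroid at (125.00, 70.00).
hole: A = −(74 × 36) = -2664.00, centroid at (63.00, 41.00).
ΣA = 32336.00 cm², ΣAX̄ = 4207168.00 cm³, ΣAȲ = 2340776.00 cm³.
X̄ = 4207168.00/32336.00 = 130.11 cm; Ȳ = 2340776.00/32336.00 = 72.39 cm.

X̄ = 130.11 cm, Ȳ = 72.39 cm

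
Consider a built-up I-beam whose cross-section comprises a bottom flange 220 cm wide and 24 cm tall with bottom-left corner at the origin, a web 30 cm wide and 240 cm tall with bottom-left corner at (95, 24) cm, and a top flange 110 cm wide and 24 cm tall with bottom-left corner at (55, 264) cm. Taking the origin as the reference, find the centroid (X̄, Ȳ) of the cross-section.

X̄ = 110.00 cm, Ȳ = 120.95 cm

bottom flange: A = 220 × 24 = 5280.00, centroid at (110.00, 12.00).
web: A = 30 × 240 = 7200.00, centroid at (110.00, 144.00).
top flange: A = 110 × 24 = 2640.00, centroid at (110.00, 276.00).
ΣA = 15120.00 cm², ΣAX̄ = 1663200.00 cm³, ΣAȲ = 1828800.00 cm³.
X̄ = 1663200.00/15120.00 = 110.00 cm; Ȳ = 1828800.00/15120.00 = 120.95 cm.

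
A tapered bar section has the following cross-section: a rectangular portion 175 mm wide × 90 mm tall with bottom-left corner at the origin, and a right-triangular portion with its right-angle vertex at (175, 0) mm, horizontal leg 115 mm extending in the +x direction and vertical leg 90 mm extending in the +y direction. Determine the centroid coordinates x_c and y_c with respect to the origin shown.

rectangular portion: A = 175 × 90 = 15750.00, centroid at (87.50, 45.00).
triangular portion: A = ½·115·90 = 5175.00, centroid at (213.33, 30.00).
ΣA = 20925.00 mm²
ΣAx_c = (15750.00)(87.50) + (5175.00)(213.33) = 2482125.00 mm³
ΣAy_c = (15750.00)(45.00) + (5175.00)(30.00) = 864000.00 mm³
x_c = 2482125.00 / 20925.00 = 118.62 mm
y_c = 864000.00 / 20925.00 = 41.29 mm

x_c = 118.62 mm, y_c = 41.29 mm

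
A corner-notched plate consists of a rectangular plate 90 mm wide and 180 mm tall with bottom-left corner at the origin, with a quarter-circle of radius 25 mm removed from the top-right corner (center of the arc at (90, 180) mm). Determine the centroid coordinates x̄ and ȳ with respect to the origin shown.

x̄ = 43.93 mm, ȳ = 87.52 mm

plate: A = 90 × 180 = 16200.00, centroid at (45.00, 90.00).
removed quarter-circle: A = −¼π·25² = -490.87, centroid at (79.39, 169.39).
ΣA = 15709.13 mm², ΣAx̄ = 690029.69 mm³, ΣAȳ = 1374851.04 mm³.
x̄ = 690029.69/15709.13 = 43.93 mm; ȳ = 1374851.04/15709.13 = 87.52 mm.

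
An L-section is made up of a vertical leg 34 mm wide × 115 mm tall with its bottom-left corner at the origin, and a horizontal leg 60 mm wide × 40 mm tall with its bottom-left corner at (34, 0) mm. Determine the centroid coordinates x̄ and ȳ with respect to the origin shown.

vertical leg: A = 34 × 115 = 3910.00, centroid at (17.00, 57.50).
horizontal leg: A = 60 × 40 = 2400.00, centroid at (64.00, 20.00).
ΣA = 6310.00 mm², ΣAx̄ = 220070.00 mm³, ΣAȳ = 272825.00 mm³.
x̄ = 220070.00/6310.00 = 34.88 mm; ȳ = 272825.00/6310.00 = 43.24 mm.

x̄ = 34.88 mm, ȳ = 43.24 mm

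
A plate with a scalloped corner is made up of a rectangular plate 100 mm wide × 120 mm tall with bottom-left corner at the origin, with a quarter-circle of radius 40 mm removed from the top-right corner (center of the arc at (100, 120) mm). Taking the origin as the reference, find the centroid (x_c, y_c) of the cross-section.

x_c = 46.14 mm, y_c = 54.97 mm

Part | A | x̄ᵢ | ȳᵢ | A·x̄ᵢ | A·ȳᵢ
plate | 12000.00 | 50.00 | 60.00 | 600000.00 | 720000.00
removed quarter-circle | -1256.64 | 83.02 | 103.02 | -104330.37 | -129463.11
Σ | 10743.36 |  |  | 495669.63 | 590536.89
x_c = 495669.63 / 10743.36 = 46.14 mm
y_c = 590536.89 / 10743.36 = 54.97 mm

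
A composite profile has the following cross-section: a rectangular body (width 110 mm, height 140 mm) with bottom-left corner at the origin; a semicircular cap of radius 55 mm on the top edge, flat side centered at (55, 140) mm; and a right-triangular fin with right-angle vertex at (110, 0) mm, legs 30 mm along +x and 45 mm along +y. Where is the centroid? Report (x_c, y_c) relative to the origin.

rectangular body: A = 110 × 140 = 15400.00, centroid at (55.00, 70.00).
semicircular top: A = ½π·55² = 4751.66, centroid at (55.00, 163.34).
triangular fin: A = ½·30·45 = 675.00, centroid at (120.00, 15.00).
ΣA = 20826.66 mm², ΣAx_c = 1189341.24 mm³, ΣAy_c = 1864273.91 mm³.
x_c = 1189341.24/20826.66 = 57.11 mm; y_c = 1864273.91/20826.66 = 89.51 mm.

x_c = 57.11 mm, y_c = 89.51 mm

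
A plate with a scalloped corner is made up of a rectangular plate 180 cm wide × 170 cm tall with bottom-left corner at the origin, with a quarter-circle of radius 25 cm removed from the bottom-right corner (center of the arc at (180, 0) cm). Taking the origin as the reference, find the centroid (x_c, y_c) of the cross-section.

x_c = 88.71 cm, y_c = 86.21 cm

Part | A | x̄ᵢ | ȳᵢ | A·x̄ᵢ | A·ȳᵢ
plate | 30600.00 | 90.00 | 85.00 | 2754000.00 | 2601000.00
removed quarter-circle | -490.87 | 169.39 | 10.61 | -83148.96 | -5208.33
Σ | 30109.13 |  |  | 2670851.04 | 2595791.67
x_c = 2670851.04 / 30109.13 = 88.71 cm
y_c = 2595791.67 / 30109.13 = 86.21 cm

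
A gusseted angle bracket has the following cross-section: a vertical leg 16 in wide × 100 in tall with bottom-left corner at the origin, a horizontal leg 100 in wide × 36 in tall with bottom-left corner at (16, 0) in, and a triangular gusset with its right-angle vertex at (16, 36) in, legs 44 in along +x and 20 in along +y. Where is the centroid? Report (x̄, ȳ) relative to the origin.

x̄ = 46.79 in, ȳ = 29.00 in

Part | A | x̄ᵢ | ȳᵢ | A·x̄ᵢ | A·ȳᵢ
vertical leg | 1600.00 | 8.00 | 50.00 | 12800.00 | 80000.00
horizontal leg | 3600.00 | 66.00 | 18.00 | 237600.00 | 64800.00
gusset | 440.00 | 30.67 | 42.67 | 13493.33 | 18773.33
Σ | 5640.00 |  |  | 263893.33 | 163573.33
x̄ = 263893.33 / 5640.00 = 46.79 in
ȳ = 163573.33 / 5640.00 = 29.00 in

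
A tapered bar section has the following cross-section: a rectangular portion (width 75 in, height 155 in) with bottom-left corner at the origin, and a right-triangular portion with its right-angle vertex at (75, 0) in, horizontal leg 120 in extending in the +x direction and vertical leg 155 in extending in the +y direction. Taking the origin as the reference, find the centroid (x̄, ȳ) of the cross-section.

rectangular portion: A = 75 × 155 = 11625.00, centroid at (37.50, 77.50).
triangular portion: A = ½·120·155 = 9300.00, centroid at (115.00, 51.67).
ΣA = 20925.00 in², ΣAx̄ = 1505437.50 in³, ΣAȳ = 1381437.50 in³.
x̄ = 1505437.50/20925.00 = 71.94 in; ȳ = 1381437.50/20925.00 = 66.02 in.

x̄ = 71.94 in, ȳ = 66.02 in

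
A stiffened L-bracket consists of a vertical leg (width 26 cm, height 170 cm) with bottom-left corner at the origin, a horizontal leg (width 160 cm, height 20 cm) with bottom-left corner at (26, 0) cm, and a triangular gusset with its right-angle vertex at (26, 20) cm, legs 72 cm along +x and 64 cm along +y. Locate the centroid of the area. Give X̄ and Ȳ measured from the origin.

vertical leg: A = 26 × 170 = 4420.00, centroid at (13.00, 85.00).
horizontal leg: A = 160 × 20 = 3200.00, centroid at (106.00, 10.00).
gusset: A = ½·72·64 = 2304.00, centroid at (50.00, 41.33).
ΣA = 9924.00 cm², ΣAX̄ = 511860.00 cm³, ΣAȲ = 502932.00 cm³.
X̄ = 511860.00/9924.00 = 51.58 cm; Ȳ = 502932.00/9924.00 = 50.68 cm.

X̄ = 51.58 cm, Ȳ = 50.68 cm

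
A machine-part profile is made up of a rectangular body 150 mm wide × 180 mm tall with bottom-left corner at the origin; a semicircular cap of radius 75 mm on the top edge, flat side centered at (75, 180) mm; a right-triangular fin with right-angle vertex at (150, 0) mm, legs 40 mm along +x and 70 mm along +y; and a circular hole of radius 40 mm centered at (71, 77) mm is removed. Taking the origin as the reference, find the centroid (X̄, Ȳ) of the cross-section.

X̄ = 79.46 mm, Ȳ = 122.55 mm

rectangular body: A = 150 × 180 = 27000.00, centroid at (75.00, 90.00).
semicircular top: A = ½π·75² = 8835.73, centroid at (75.00, 211.83).
triangular fin: A = ½·40·70 = 1400.00, centroid at (163.33, 23.33).
hole: A = −π·40² = -5026.55, centroid at (71.00, 77.00).
ΣA = 32209.18 mm²
ΣAX̄ = (27000.00)(75.00) + (8835.73)(75.00) + (1400.00)(163.33) + (-5026.55)(71.00) = 2559461.44 mm³
ΣAȲ = (27000.00)(90.00) + (8835.73)(211.83) + (1400.00)(23.33) + (-5026.55)(77.00) = 3947303.73 mm³
X̄ = 2559461.44 / 32209.18 = 79.46 mm
Ȳ = 3947303.73 / 32209.18 = 122.55 mm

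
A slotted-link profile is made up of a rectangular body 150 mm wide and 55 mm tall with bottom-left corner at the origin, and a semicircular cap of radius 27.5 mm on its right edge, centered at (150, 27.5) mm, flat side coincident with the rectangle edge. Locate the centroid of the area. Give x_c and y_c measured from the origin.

rectangular body: A = 150 × 55 = 8250.00, centroid at (75.00, 27.50).
semicircular end: A = ½π·27.5² = 1187.91, centroid at (161.67, 27.50).
ΣA = 9437.91 mm², ΣAx_c = 810801.79 mm³, ΣAy_c = 259542.65 mm³.
x_c = 810801.79/9437.91 = 85.91 mm; y_c = 259542.65/9437.91 = 27.50 mm.

x_c = 85.91 mm, y_c = 27.50 mm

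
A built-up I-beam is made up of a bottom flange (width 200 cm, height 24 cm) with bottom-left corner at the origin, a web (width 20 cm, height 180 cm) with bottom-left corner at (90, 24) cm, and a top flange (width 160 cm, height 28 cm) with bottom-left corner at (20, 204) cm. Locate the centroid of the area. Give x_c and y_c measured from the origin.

x_c = 100.00 cm, y_c = 112.16 cm

Part | A | x̄ᵢ | ȳᵢ | A·x̄ᵢ | A·ȳᵢ
bottom flange | 4800.00 | 100.00 | 12.00 | 480000.00 | 57600.00
web | 3600.00 | 100.00 | 114.00 | 360000.00 | 410400.00
top flange | 4480.00 | 100.00 | 218.00 | 448000.00 | 976640.00
Σ | 12880.00 |  |  | 1288000.00 | 1444640.00
x_c = 1288000.00 / 12880.00 = 100.00 cm
y_c = 1444640.00 / 12880.00 = 112.16 cm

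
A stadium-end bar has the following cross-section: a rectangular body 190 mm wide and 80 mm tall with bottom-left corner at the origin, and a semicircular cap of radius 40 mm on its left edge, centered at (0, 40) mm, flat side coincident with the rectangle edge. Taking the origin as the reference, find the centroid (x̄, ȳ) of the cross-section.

x̄ = 79.11 mm, ȳ = 40.00 mm

rectangular body: A = 190 × 80 = 15200.00, centroid at (95.00, 40.00).
semicircular end: A = ½π·40² = 2513.27, centroid at (-16.98, 40.00).
ΣA = 17713.27 mm², ΣAx̄ = 1401333.33 mm³, ΣAȳ = 708530.96 mm³.
x̄ = 1401333.33/17713.27 = 79.11 mm; ȳ = 708530.96/17713.27 = 40.00 mm.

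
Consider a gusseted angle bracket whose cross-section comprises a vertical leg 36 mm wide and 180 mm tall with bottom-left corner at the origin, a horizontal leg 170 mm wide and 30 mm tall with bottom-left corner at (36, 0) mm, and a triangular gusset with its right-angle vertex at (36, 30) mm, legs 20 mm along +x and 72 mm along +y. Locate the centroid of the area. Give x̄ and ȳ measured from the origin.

Part | A | x̄ᵢ | ȳᵢ | A·x̄ᵢ | A·ȳᵢ
vertical leg | 6480.00 | 18.00 | 90.00 | 116640.00 | 583200.00
horizontal leg | 5100.00 | 121.00 | 15.00 | 617100.00 | 76500.00
gusset | 720.00 | 42.67 | 54.00 | 30720.00 | 38880.00
Σ | 12300.00 |  |  | 764460.00 | 698580.00
x̄ = 764460.00 / 12300.00 = 62.15 mm
ȳ = 698580.00 / 12300.00 = 56.80 mm

x̄ = 62.15 mm, ȳ = 56.80 mm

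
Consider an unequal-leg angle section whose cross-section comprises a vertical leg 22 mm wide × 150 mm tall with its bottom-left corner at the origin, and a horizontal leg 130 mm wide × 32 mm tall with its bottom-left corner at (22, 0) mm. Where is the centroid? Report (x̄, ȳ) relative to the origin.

x̄ = 53.38 mm, ȳ = 42.10 mm

Part | A | x̄ᵢ | ȳᵢ | A·x̄ᵢ | A·ȳᵢ
vertical leg | 3300.00 | 11.00 | 75.00 | 36300.00 | 247500.00
horizontal leg | 4160.00 | 87.00 | 16.00 | 361920.00 | 66560.00
Σ | 7460.00 |  |  | 398220.00 | 314060.00
x̄ = 398220.00 / 7460.00 = 53.38 mm
ȳ = 314060.00 / 7460.00 = 42.10 mm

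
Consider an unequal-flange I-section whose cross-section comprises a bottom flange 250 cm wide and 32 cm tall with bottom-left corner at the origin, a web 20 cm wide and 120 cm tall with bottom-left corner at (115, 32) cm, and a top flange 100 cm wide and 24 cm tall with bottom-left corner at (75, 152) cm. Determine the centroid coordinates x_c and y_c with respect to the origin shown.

x_c = 125.00 cm, y_c = 58.00 cm

Part | A | x̄ᵢ | ȳᵢ | A·x̄ᵢ | A·ȳᵢ
bottom flange | 8000.00 | 125.00 | 16.00 | 1000000.00 | 128000.00
web | 2400.00 | 125.00 | 92.00 | 300000.00 | 220800.00
top flange | 2400.00 | 125.00 | 164.00 | 300000.00 | 393600.00
Σ | 12800.00 |  |  | 1600000.00 | 742400.00
x_c = 1600000.00 / 12800.00 = 125.00 cm
y_c = 742400.00 / 12800.00 = 58.00 cm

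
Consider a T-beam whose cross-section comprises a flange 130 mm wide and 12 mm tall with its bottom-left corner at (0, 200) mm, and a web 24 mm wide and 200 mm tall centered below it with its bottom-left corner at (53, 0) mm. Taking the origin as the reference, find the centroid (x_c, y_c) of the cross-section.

web: A = 24 × 200 = 4800.00, centroid at (65.00, 100.00).
flange: A = 130 × 12 = 1560.00, centroid at (65.00, 206.00).
ΣA = 6360.00 mm², ΣAx_c = 413400.00 mm³, ΣAy_c = 801360.00 mm³.
x_c = 413400.00/6360.00 = 65.00 mm; y_c = 801360.00/6360.00 = 126.00 mm.

x_c = 65.00 mm, y_c = 126.00 mm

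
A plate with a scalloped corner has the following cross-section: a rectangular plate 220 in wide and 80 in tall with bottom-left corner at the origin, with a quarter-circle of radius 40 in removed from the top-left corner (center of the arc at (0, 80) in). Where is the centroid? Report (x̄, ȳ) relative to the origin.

plate: A = 220 × 80 = 17600.00, centroid at (110.00, 40.00).
removed quarter-circle: A = −¼π·40² = -1256.64, centroid at (16.98, 63.02).
ΣA = 16343.36 in²
ΣAx̄ = (17600.00)(110.00) + (-1256.64)(16.98) = 1914666.67 in³
ΣAȳ = (17600.00)(40.00) + (-1256.64)(63.02) = 624802.37 in³
x̄ = 1914666.67 / 16343.36 = 117.15 in
ȳ = 624802.37 / 16343.36 = 38.23 in

x̄ = 117.15 in, ȳ = 38.23 in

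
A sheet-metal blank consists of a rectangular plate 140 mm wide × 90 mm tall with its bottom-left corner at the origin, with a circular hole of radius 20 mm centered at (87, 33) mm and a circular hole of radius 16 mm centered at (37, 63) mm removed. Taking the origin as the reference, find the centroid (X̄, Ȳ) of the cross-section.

X̄ = 70.49 mm, Ȳ = 45.06 mm

plate: A = 140 × 90 = 12600.00, centroid at (70.00, 45.00).
hole 1: A = −π·20² = -1256.64, centroid at (87.00, 33.00).
hole 2: A = −π·16² = -804.25, centroid at (37.00, 63.00).
ΣA = 10539.12 mm²
ΣAX̄ = (12600.00)(70.00) + (-1256.64)(87.00) + (-804.25)(37.00) = 742915.41 mm³
ΣAȲ = (12600.00)(45.00) + (-1256.64)(33.00) + (-804.25)(63.00) = 474863.37 mm³
X̄ = 742915.41 / 10539.12 = 70.49 mm
Ȳ = 474863.37 / 10539.12 = 45.06 mm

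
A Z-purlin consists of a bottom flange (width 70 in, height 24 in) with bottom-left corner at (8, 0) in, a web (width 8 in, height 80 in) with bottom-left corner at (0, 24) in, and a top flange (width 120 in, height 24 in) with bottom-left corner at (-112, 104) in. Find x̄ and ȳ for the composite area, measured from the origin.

bottom flange: A = 70 × 24 = 1680.00, centroid at (43.00, 12.00).
web: A = 8 × 80 = 640.00, centroid at (4.00, 64.00).
top flange: A = 120 × 24 = 2880.00, centroid at (-52.00, 116.00).
ΣA = 5200.00 in², ΣAx̄ = -74960.00 in³, ΣAȳ = 395200.00 in³.
x̄ = -74960.00/5200.00 = -14.42 in; ȳ = 395200.00/5200.00 = 76.00 in.

x̄ = -14.42 in, ȳ = 76.00 in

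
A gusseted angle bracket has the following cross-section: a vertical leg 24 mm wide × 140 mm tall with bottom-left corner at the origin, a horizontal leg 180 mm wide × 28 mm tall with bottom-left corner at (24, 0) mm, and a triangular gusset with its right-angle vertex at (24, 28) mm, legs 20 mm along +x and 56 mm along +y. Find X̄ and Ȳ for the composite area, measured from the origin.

vertical leg: A = 24 × 140 = 3360.00, centroid at (12.00, 70.00).
horizontal leg: A = 180 × 28 = 5040.00, centroid at (114.00, 14.00).
gusset: A = ½·20·56 = 560.00, centroid at (30.67, 46.67).
ΣA = 8960.00 mm², ΣAX̄ = 632053.33 mm³, ΣAȲ = 331893.33 mm³.
X̄ = 632053.33/8960.00 = 70.54 mm; Ȳ = 331893.33/8960.00 = 37.04 mm.

X̄ = 70.54 mm, Ȳ = 37.04 mm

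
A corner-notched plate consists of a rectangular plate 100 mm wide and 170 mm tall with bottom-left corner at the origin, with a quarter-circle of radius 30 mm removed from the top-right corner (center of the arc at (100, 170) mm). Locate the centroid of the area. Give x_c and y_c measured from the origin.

Part | A | x̄ᵢ | ȳᵢ | A·x̄ᵢ | A·ȳᵢ
plate | 17000.00 | 50.00 | 85.00 | 850000.00 | 1445000.00
removed quarter-circle | -706.86 | 87.27 | 157.27 | -61685.83 | -111165.92
Σ | 16293.14 |  |  | 788314.17 | 1333834.08
x_c = 788314.17 / 16293.14 = 48.38 mm
y_c = 1333834.08 / 16293.14 = 81.86 mm

x_c = 48.38 mm, y_c = 81.86 mm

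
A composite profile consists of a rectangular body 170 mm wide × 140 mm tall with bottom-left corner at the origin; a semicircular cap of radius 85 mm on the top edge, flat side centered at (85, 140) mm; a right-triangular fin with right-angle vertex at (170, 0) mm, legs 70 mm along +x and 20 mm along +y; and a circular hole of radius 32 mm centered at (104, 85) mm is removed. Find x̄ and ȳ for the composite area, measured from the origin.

rectangular body: A = 170 × 140 = 23800.00, centroid at (85.00, 70.00).
semicircular top: A = ½π·85² = 11349.00, centroid at (85.00, 176.08).
triangular fin: A = ½·70·20 = 700.00, centroid at (193.33, 6.67).
hole: A = −π·32² = -3216.99, centroid at (104.00, 85.00).
ΣA = 32632.01 mm², ΣAx̄ = 2788431.58 mm³, ΣAȳ = 3395499.59 mm³.
x̄ = 2788431.58/32632.01 = 85.45 mm; ȳ = 3395499.59/32632.01 = 104.05 mm.

x̄ = 85.45 mm, ȳ = 104.05 mm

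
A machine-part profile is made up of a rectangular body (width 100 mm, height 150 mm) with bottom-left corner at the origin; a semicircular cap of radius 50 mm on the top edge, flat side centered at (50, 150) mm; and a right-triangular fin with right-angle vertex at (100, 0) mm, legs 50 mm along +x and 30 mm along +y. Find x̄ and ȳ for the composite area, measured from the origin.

x̄ = 52.54 mm, ȳ = 91.73 mm

Part | A | x̄ᵢ | ȳᵢ | A·x̄ᵢ | A·ȳᵢ
rectangular body | 15000.00 | 50.00 | 75.00 | 750000.00 | 1125000.00
semicircular top | 3926.99 | 50.00 | 171.22 | 196349.54 | 672381.96
triangular fin | 750.00 | 116.67 | 10.00 | 87500.00 | 7500.00
Σ | 19676.99 |  |  | 1033849.54 | 1804881.96
x̄ = 1033849.54 / 19676.99 = 52.54 mm
ȳ = 1804881.96 / 19676.99 = 91.73 mm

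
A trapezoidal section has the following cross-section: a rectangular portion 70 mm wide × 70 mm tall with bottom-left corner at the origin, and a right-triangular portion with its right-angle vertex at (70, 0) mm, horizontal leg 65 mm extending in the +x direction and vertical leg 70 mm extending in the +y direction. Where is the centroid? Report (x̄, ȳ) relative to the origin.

Part | A | x̄ᵢ | ȳᵢ | A·x̄ᵢ | A·ȳᵢ
rectangular portion | 4900.00 | 35.00 | 35.00 | 171500.00 | 171500.00
triangular portion | 2275.00 | 91.67 | 23.33 | 208541.67 | 53083.33
Σ | 7175.00 |  |  | 380041.67 | 224583.33
x̄ = 380041.67 / 7175.00 = 52.97 mm
ȳ = 224583.33 / 7175.00 = 31.30 mm

x̄ = 52.97 mm, ȳ = 31.30 mm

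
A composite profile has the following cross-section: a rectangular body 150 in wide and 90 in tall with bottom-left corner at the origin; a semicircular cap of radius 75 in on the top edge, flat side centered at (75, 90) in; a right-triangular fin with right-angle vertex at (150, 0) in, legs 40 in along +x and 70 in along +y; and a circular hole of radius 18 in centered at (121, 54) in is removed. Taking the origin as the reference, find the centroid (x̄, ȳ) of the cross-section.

x̄ = 78.38 in, ȳ = 73.14 in

Part | A | x̄ᵢ | ȳᵢ | A·x̄ᵢ | A·ȳᵢ
rectangular body | 13500.00 | 75.00 | 45.00 | 1012500.00 | 607500.00
semicircular top | 8835.73 | 75.00 | 121.83 | 662679.70 | 1076465.64
triangular fin | 1400.00 | 163.33 | 23.33 | 228666.67 | 32666.67
hole | -1017.88 | 121.00 | 54.00 | -123163.00 | -54965.31
Σ | 22717.85 |  |  | 1780683.37 | 1661667.00
x̄ = 1780683.37 / 22717.85 = 78.38 in
ȳ = 1661667.00 / 22717.85 = 73.14 in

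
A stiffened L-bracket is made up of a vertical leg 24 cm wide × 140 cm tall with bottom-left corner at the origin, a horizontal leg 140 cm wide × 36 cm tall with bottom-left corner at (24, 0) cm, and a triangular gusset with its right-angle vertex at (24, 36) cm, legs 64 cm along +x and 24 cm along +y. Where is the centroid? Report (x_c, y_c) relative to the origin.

Part | A | x̄ᵢ | ȳᵢ | A·x̄ᵢ | A·ȳᵢ
vertical leg | 3360.00 | 12.00 | 70.00 | 40320.00 | 235200.00
horizontal leg | 5040.00 | 94.00 | 18.00 | 473760.00 | 90720.00
gusset | 768.00 | 45.33 | 44.00 | 34816.00 | 33792.00
Σ | 9168.00 |  |  | 548896.00 | 359712.00
x_c = 548896.00 / 9168.00 = 59.87 cm
y_c = 359712.00 / 9168.00 = 39.24 cm

x_c = 59.87 cm, y_c = 39.24 cm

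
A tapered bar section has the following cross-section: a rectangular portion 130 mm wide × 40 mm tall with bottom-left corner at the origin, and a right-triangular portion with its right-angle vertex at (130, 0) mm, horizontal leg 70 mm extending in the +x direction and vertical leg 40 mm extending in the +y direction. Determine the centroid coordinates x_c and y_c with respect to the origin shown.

Part | A | x̄ᵢ | ȳᵢ | A·x̄ᵢ | A·ȳᵢ
rectangular portion | 5200.00 | 65.00 | 20.00 | 338000.00 | 104000.00
triangular portion | 1400.00 | 153.33 | 13.33 | 214666.67 | 18666.67
Σ | 6600.00 |  |  | 552666.67 | 122666.67
x_c = 552666.67 / 6600.00 = 83.74 mm
y_c = 122666.67 / 6600.00 = 18.59 mm

x_c = 83.74 mm, y_c = 18.59 mm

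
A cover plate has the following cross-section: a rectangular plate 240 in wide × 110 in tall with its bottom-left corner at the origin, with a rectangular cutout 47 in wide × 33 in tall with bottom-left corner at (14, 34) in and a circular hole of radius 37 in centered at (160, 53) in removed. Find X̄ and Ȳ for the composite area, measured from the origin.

plate: A = 240 × 110 = 26400.00, centroid at (120.00, 55.00).
hole 1: A = −(47 × 33) = -1551.00, centroid at (37.50, 50.50).
hole 2: A = −π·37² = -4300.84, centroid at (160.00, 53.00).
ΣA = 20548.16 in²
ΣAX̄ = (26400.00)(120.00) + (-1551.00)(37.50) + (-4300.84)(160.00) = 2421703.05 in³
ΣAȲ = (26400.00)(55.00) + (-1551.00)(50.50) + (-4300.84)(53.00) = 1145729.96 in³
X̄ = 2421703.05 / 20548.16 = 117.85 in
Ȳ = 1145729.96 / 20548.16 = 55.76 in

X̄ = 117.85 in, Ȳ = 55.76 in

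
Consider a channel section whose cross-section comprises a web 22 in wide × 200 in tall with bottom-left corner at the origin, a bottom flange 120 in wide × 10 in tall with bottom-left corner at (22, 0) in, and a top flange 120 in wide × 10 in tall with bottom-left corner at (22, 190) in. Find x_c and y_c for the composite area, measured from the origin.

x_c = 36.06 in, y_c = 100.00 in

Part | A | x̄ᵢ | ȳᵢ | A·x̄ᵢ | A·ȳᵢ
web | 4400.00 | 11.00 | 100.00 | 48400.00 | 440000.00
bottom flange | 1200.00 | 82.00 | 5.00 | 98400.00 | 6000.00
top flange | 1200.00 | 82.00 | 195.00 | 98400.00 | 234000.00
Σ | 6800.00 |  |  | 245200.00 | 680000.00
x_c = 245200.00 / 6800.00 = 36.06 in
y_c = 680000.00 / 6800.00 = 100.00 in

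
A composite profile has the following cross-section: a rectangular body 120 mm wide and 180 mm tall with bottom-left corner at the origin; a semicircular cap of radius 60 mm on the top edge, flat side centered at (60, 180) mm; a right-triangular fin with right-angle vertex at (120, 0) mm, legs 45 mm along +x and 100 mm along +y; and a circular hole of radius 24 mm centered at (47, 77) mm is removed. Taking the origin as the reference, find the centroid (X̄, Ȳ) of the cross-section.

Part | A | x̄ᵢ | ȳᵢ | A·x̄ᵢ | A·ȳᵢ
rectangular body | 21600.00 | 60.00 | 90.00 | 1296000.00 | 1944000.00
semicircular top | 5654.87 | 60.00 | 205.46 | 339292.01 | 1161876.02
triangular fin | 2250.00 | 135.00 | 33.33 | 303750.00 | 75000.00
hole | -1809.56 | 47.00 | 77.00 | -85049.20 | -139335.92
Σ | 27695.31 |  |  | 1853992.81 | 3041540.10
X̄ = 1853992.81 / 27695.31 = 66.94 mm
Ȳ = 3041540.10 / 27695.31 = 109.82 mm

X̄ = 66.94 mm, Ȳ = 109.82 mm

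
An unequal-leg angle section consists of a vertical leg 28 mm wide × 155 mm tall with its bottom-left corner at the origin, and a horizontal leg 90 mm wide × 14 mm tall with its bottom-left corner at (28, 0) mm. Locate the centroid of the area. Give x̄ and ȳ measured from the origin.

x̄ = 27.27 mm, ȳ = 61.64 mm

vertical leg: A = 28 × 155 = 4340.00, centroid at (14.00, 77.50).
horizontal leg: A = 90 × 14 = 1260.00, centroid at (73.00, 7.00).
ΣA = 5600.00 mm², ΣAx̄ = 152740.00 mm³, ΣAȳ = 345170.00 mm³.
x̄ = 152740.00/5600.00 = 27.27 mm; ȳ = 345170.00/5600.00 = 61.64 mm.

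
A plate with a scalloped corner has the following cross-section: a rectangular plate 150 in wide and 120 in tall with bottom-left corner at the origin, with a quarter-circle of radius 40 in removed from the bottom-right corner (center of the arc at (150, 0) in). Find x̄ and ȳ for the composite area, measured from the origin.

plate: A = 150 × 120 = 18000.00, centroid at (75.00, 60.00).
removed quarter-circle: A = −¼π·40² = -1256.64, centroid at (133.02, 16.98).
ΣA = 16743.36 in²
ΣAx̄ = (18000.00)(75.00) + (-1256.64)(133.02) = 1182837.77 in³
ΣAȳ = (18000.00)(60.00) + (-1256.64)(16.98) = 1058666.67 in³
x̄ = 1182837.77 / 16743.36 = 70.65 in
ȳ = 1058666.67 / 16743.36 = 63.23 in

x̄ = 70.65 in, ȳ = 63.23 in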